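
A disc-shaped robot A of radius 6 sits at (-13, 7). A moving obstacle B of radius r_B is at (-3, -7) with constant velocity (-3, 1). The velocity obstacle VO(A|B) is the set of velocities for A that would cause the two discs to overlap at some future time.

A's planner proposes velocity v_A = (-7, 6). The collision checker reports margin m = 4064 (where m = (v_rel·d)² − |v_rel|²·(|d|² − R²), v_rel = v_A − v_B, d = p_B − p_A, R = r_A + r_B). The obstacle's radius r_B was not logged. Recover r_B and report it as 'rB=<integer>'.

m = 4064
d = (10, -14);  v_rel = (-4, 5),  |v_rel|² = 41
v_rel×d = (-4)·(-14) − (5)·(10) = 6
since m = R²·41 − 6²:  R² = (36 + 4064) / 41 = 100
R = √100 = 10  ⇒  r_B = 10 − 6 = 4

rB=4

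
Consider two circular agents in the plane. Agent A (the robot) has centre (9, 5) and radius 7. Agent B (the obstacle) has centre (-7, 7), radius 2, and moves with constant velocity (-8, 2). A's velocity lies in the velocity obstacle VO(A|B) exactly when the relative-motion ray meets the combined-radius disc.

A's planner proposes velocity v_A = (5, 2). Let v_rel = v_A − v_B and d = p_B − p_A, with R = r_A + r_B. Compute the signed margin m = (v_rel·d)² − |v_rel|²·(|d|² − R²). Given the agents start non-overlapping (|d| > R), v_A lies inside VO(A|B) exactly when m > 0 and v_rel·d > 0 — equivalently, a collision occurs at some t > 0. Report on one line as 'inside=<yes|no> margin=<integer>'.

d = (-16, 2),  |d|² = 260;  R = 7+2 = 9,  c = 260−9² = 179
v_rel = (13, 0),  |v_rel|² = 169;  v_rel·d = (13)·(-16) + (0)·(2) = -208
169·t² + 416·t + 179 = 0  ⇒  m = (-208)² − 169·179 = 13013
m = 13013 > 0,  v_rel·d = -208 < 0  ⇒  outside

inside=no margin=13013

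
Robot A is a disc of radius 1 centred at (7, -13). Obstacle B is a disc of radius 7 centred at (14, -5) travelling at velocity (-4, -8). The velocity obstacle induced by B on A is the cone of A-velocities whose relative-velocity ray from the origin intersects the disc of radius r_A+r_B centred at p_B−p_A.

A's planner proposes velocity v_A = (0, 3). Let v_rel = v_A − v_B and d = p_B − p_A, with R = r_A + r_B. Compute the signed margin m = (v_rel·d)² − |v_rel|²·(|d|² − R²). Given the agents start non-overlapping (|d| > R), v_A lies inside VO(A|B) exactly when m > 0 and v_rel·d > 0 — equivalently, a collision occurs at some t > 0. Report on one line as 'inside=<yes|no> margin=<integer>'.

d = (7, 8),  |d|² = 113;  R = 1+7 = 8,  c = 113−8² = 49
v_rel = (4, 11),  |v_rel|² = 137;  v_rel·d = (4)·(7) + (11)·(8) = 116
137·t² − 232·t + 49 = 0  ⇒  m = 116² − 137·49 = 6743
m = 6743 > 0,  v_rel·d = 116 > 0  ⇒  inside

inside=yes margin=6743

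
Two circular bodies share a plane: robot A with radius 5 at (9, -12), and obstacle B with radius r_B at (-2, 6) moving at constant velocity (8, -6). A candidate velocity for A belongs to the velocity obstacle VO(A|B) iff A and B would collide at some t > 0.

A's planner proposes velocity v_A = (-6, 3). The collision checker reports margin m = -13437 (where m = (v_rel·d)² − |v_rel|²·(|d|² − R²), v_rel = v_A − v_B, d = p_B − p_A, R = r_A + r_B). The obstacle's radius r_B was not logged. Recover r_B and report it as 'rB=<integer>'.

m = -13437
d = (-11, 18);  v_rel = (-14, 9),  |v_rel|² = 277
v_rel×d = (-14)·(18) − (9)·(-11) = -153
since m = R²·277 − (-153)²:  R² = (23409 + -13437) / 277 = 36
R = √36 = 6  ⇒  r_B = 6 − 5 = 1

rB=1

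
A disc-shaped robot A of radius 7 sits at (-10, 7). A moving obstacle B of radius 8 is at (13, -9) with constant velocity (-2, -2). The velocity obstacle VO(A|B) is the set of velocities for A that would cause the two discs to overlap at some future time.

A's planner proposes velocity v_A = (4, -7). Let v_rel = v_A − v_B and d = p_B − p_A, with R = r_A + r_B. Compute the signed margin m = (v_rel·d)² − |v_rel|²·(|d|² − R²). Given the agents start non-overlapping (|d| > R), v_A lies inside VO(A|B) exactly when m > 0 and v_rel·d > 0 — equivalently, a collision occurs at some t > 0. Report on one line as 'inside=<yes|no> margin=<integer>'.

d = (23, -16),  |d|² = 785;  R = 7+8 = 15,  c = 785−15² = 560
v_rel = (6, -5),  |v_rel|² = 61;  v_rel·d = (6)·(23) + (-5)·(-16) = 218
61·t² − 436·t + 560 = 0  ⇒  m = 218² − 61·560 = 13364
m = 13364 > 0,  v_rel·d = 218 > 0  ⇒  inside

inside=yes margin=13364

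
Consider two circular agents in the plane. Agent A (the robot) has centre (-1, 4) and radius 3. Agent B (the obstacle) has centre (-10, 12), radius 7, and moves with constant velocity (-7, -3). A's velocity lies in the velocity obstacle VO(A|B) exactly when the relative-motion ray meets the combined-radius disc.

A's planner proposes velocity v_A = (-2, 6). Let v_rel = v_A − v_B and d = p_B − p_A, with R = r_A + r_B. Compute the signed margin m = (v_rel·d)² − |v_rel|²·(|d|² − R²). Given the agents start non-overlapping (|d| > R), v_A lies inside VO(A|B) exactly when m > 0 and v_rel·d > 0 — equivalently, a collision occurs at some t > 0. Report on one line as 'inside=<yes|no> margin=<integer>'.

d = (-9, 8),  |d|² = 145;  R = 3+7 = 10,  c = 145−10² = 45
v_rel = (5, 9),  |v_rel|² = 106;  v_rel·d = (5)·(-9) + (9)·(8) = 27
106·t² − 54·t + 45 = 0  ⇒  m = 27² − 106·45 = -4041
m = -4041 < 0,  v_rel·d = 27 > 0  ⇒  outside

inside=no margin=-4041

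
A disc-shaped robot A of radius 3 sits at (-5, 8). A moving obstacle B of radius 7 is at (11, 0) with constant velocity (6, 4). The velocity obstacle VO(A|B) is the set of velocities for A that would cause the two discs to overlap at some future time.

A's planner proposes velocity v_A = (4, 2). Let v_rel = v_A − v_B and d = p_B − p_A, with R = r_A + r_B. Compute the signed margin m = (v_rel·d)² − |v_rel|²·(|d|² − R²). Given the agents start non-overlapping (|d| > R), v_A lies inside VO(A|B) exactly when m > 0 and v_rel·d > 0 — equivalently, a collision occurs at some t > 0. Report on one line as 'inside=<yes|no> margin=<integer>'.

d = (16, -8),  |d|² = 320;  R = 3+7 = 10,  c = 320−10² = 220
v_rel = (-2, -2),  |v_rel|² = 8;  v_rel·d = (-2)·(16) + (-2)·(-8) = -16
8·t² + 32·t + 220 = 0  ⇒  m = (-16)² − 8·220 = -1504
m = -1504 < 0,  v_rel·d = -16 < 0  ⇒  outside

inside=no margin=-1504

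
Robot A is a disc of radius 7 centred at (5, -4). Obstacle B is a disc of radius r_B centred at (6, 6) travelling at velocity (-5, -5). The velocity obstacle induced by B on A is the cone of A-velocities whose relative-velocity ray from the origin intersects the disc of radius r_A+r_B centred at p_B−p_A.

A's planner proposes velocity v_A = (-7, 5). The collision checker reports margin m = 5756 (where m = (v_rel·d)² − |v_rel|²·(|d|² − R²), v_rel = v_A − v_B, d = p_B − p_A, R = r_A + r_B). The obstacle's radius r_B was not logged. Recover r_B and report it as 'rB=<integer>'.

m = 5756
d = (1, 10);  v_rel = (-2, 10),  |v_rel|² = 104
v_rel×d = (-2)·(10) − (10)·(1) = -30
since m = R²·104 − (-30)²:  R² = (900 + 5756) / 104 = 64
R = √64 = 8  ⇒  r_B = 8 − 7 = 1

rB=1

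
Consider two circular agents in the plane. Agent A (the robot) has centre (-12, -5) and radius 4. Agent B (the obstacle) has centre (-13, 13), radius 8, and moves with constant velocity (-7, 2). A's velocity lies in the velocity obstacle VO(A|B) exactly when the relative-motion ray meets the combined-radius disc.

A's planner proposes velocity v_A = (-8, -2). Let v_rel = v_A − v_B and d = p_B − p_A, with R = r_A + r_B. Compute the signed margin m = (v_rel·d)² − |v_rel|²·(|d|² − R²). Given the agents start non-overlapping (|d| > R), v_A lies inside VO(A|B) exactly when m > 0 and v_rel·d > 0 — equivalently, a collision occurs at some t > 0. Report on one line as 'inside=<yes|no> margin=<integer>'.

d = (-1, 18),  |d|² = 325;  R = 4+8 = 12,  c = 325−12² = 181
v_rel = (-1, -4),  |v_rel|² = 17;  v_rel·d = (-1)·(-1) + (-4)·(18) = -71
17·t² + 142·t + 181 = 0  ⇒  m = (-71)² − 17·181 = 1964
m = 1964 > 0,  v_rel·d = -71 < 0  ⇒  outside

inside=no margin=1964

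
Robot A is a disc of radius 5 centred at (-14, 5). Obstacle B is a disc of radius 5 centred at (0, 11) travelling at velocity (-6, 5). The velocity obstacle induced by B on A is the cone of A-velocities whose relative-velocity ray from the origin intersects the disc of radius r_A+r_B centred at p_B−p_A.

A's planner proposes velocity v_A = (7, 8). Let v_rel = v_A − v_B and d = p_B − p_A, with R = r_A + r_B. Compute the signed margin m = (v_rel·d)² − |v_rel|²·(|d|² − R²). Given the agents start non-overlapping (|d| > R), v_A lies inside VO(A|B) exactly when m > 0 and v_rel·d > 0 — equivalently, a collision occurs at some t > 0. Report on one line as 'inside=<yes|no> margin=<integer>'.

d = (14, 6),  |d|² = 232;  R = 5+5 = 10,  c = 232−10² = 132
v_rel = (13, 3),  |v_rel|² = 178;  v_rel·d = (13)·(14) + (3)·(6) = 200
178·t² − 400·t + 132 = 0  ⇒  m = 200² − 178·132 = 16504
m = 16504 > 0,  v_rel·d = 200 > 0  ⇒  inside

inside=yes margin=16504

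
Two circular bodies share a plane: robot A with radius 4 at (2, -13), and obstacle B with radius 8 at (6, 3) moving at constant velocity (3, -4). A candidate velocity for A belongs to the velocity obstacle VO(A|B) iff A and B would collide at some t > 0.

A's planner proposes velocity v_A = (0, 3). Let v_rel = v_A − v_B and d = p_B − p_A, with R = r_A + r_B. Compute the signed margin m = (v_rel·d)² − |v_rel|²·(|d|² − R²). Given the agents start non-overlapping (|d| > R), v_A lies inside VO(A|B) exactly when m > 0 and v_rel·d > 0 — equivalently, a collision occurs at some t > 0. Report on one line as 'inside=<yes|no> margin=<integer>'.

d = (4, 16),  |d|² = 272;  R = 4+8 = 12,  c = 272−12² = 128
v_rel = (-3, 7),  |v_rel|² = 58;  v_rel·d = (-3)·(4) + (7)·(16) = 100
58·t² − 200·t + 128 = 0  ⇒  m = 100² − 58·128 = 2576
m = 2576 > 0,  v_rel·d = 100 > 0  ⇒  inside

inside=yes margin=2576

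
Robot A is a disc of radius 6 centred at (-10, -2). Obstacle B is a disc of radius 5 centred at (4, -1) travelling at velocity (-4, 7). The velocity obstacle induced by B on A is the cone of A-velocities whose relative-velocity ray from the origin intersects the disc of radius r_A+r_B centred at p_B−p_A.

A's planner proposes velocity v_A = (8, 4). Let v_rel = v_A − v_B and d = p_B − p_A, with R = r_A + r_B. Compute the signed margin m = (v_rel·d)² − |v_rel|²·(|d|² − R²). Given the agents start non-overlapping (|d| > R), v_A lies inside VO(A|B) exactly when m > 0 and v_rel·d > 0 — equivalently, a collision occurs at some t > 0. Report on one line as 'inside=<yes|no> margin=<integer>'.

d = (14, 1),  |d|² = 197;  R = 6+5 = 11,  c = 197−11² = 76
v_rel = (12, -3),  |v_rel|² = 153;  v_rel·d = (12)·(14) + (-3)·(1) = 165
153·t² − 330·t + 76 = 0  ⇒  m = 165² − 153·76 = 15597
m = 15597 > 0,  v_rel·d = 165 > 0  ⇒  inside

inside=yes margin=15597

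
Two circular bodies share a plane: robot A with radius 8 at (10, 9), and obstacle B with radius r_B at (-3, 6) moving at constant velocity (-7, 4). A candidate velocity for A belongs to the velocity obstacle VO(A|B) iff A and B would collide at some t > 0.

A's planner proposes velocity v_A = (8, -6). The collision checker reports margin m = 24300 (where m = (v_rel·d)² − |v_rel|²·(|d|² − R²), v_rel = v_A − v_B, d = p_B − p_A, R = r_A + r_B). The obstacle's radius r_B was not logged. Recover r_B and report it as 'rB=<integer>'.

m = 24300
d = (-13, -3);  v_rel = (15, -10),  |v_rel|² = 325
v_rel×d = (15)·(-3) − (-10)·(-13) = -175
since m = R²·325 − (-175)²:  R² = (30625 + 24300) / 325 = 169
R = √169 = 13  ⇒  r_B = 13 − 8 = 5

rB=5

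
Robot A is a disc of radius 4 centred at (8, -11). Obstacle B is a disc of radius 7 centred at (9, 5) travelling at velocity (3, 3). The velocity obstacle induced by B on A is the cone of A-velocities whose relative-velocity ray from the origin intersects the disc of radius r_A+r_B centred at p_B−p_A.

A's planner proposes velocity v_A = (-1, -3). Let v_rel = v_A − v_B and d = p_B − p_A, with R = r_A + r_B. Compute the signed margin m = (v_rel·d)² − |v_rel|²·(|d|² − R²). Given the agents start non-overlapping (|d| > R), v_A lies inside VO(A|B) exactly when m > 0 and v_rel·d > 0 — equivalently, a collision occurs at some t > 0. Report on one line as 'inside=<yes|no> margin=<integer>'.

d = (1, 16),  |d|² = 257;  R = 4+7 = 11,  c = 257−11² = 136
v_rel = (-4, -6),  |v_rel|² = 52;  v_rel·d = (-4)·(1) + (-6)·(16) = -100
52·t² + 200·t + 136 = 0  ⇒  m = (-100)² − 52·136 = 2928
m = 2928 > 0,  v_rel·d = -100 < 0  ⇒  outside

inside=no margin=2928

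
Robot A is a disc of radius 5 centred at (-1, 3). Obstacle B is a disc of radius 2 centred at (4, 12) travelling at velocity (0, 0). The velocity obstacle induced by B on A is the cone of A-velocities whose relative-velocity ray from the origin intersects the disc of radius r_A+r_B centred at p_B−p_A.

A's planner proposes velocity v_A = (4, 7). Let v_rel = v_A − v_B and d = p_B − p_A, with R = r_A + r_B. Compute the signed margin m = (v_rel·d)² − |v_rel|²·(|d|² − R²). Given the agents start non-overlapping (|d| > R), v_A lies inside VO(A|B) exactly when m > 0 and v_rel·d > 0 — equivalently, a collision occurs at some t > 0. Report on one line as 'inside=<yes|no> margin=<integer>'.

d = (5, 9),  |d|² = 106;  R = 5+2 = 7,  c = 106−7² = 57
v_rel = (4, 7),  |v_rel|² = 65;  v_rel·d = (4)·(5) + (7)·(9) = 83
65·t² − 166·t + 57 = 0  ⇒  m = 83² − 65·57 = 3184
m = 3184 > 0,  v_rel·d = 83 > 0  ⇒  inside

inside=yes margin=3184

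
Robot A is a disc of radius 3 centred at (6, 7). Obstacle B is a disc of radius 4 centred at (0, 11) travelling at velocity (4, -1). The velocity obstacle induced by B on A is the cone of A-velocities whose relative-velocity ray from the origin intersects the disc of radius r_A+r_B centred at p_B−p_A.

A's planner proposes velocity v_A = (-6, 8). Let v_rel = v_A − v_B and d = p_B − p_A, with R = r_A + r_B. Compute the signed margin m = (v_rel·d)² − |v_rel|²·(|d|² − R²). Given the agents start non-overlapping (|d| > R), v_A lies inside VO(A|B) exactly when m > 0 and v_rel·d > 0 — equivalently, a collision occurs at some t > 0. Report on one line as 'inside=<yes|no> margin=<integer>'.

d = (-6, 4),  |d|² = 52;  R = 3+4 = 7,  c = 52−7² = 3
v_rel = (-10, 9),  |v_rel|² = 181;  v_rel·d = (-10)·(-6) + (9)·(4) = 96
181·t² − 192·t + 3 = 0  ⇒  m = 96² − 181·3 = 8673
m = 8673 > 0,  v_rel·d = 96 > 0  ⇒  inside

inside=yes margin=8673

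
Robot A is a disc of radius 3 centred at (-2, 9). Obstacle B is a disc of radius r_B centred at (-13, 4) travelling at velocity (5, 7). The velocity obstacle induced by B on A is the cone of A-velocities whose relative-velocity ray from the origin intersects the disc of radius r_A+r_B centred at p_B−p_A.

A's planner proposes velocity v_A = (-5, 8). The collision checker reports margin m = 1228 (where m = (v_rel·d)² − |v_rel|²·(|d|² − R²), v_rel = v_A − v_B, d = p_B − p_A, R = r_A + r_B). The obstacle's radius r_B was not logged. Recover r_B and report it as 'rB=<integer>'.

m = 1228
d = (-11, -5);  v_rel = (-10, 1),  |v_rel|² = 101
v_rel×d = (-10)·(-5) − (1)·(-11) = 61
since m = R²·101 − 61²:  R² = (3721 + 1228) / 101 = 49
R = √49 = 7  ⇒  r_B = 7 − 3 = 4

rB=4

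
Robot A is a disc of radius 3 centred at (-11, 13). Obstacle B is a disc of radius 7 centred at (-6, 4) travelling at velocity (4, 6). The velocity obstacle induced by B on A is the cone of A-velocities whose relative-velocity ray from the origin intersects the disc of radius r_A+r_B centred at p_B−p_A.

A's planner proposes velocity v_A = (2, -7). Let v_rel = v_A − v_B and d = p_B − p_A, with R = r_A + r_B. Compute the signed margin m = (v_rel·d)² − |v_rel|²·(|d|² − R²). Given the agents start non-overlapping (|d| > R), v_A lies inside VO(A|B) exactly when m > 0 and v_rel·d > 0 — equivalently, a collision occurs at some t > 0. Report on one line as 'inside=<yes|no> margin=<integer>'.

d = (5, -9),  |d|² = 106;  R = 3+7 = 10,  c = 106−10² = 6
v_rel = (-2, -13),  |v_rel|² = 173;  v_rel·d = (-2)·(5) + (-13)·(-9) = 107
173·t² − 214·t + 6 = 0  ⇒  m = 107² − 173·6 = 10411
m = 10411 > 0,  v_rel·d = 107 > 0  ⇒  inside

inside=yes margin=10411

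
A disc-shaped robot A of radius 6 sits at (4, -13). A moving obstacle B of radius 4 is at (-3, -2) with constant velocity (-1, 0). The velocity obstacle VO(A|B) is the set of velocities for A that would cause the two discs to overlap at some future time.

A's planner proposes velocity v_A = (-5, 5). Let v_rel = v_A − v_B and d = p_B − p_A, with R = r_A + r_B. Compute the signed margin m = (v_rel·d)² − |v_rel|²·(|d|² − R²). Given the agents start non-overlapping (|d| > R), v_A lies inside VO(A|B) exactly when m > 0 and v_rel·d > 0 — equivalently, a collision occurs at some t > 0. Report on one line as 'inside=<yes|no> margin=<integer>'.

d = (-7, 11),  |d|² = 170;  R = 6+4 = 10,  c = 170−10² = 70
v_rel = (-4, 5),  |v_rel|² = 41;  v_rel·d = (-4)·(-7) + (5)·(11) = 83
41·t² − 166·t + 70 = 0  ⇒  m = 83² − 41·70 = 4019
m = 4019 > 0,  v_rel·d = 83 > 0  ⇒  inside

inside=yes margin=4019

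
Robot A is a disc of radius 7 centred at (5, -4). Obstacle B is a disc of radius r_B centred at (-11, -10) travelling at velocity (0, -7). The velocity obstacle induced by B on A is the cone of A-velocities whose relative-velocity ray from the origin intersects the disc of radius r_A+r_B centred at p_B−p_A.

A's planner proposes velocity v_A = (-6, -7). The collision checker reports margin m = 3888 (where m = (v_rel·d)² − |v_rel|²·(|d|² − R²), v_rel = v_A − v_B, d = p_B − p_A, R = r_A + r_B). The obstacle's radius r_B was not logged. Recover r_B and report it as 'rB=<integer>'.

m = 3888
d = (-16, -6);  v_rel = (-6, 0),  |v_rel|² = 36
v_rel×d = (-6)·(-6) − (0)·(-16) = 36
since m = R²·36 − 36²:  R² = (1296 + 3888) / 36 = 144
R = √144 = 12  ⇒  r_B = 12 − 7 = 5

rB=5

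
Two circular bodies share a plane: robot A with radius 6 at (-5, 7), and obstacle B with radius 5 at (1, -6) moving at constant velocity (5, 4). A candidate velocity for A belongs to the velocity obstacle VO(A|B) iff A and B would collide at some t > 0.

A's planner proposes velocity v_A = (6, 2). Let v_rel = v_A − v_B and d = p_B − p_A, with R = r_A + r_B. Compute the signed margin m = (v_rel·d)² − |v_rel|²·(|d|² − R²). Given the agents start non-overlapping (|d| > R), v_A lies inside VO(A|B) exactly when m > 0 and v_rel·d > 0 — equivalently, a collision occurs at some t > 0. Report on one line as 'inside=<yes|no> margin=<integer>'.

d = (6, -13),  |d|² = 205;  R = 6+5 = 11,  c = 205−11² = 84
v_rel = (1, -2),  |v_rel|² = 5;  v_rel·d = (1)·(6) + (-2)·(-13) = 32
5·t² − 64·t + 84 = 0  ⇒  m = 32² − 5·84 = 604
m = 604 > 0,  v_rel·d = 32 > 0  ⇒  inside

inside=yes margin=604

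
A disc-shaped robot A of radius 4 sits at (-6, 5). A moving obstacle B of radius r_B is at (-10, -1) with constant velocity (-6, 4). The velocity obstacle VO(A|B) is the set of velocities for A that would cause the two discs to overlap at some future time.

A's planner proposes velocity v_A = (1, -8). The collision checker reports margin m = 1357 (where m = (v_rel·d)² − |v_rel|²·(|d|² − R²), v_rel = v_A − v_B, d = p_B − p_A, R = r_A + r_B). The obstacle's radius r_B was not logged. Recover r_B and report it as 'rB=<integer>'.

m = 1357
d = (-4, -6);  v_rel = (7, -12),  |v_rel|² = 193
v_rel×d = (7)·(-6) − (-12)·(-4) = -90
since m = R²·193 − (-90)²:  R² = (8100 + 1357) / 193 = 49
R = √49 = 7  ⇒  r_B = 7 − 4 = 3

rB=3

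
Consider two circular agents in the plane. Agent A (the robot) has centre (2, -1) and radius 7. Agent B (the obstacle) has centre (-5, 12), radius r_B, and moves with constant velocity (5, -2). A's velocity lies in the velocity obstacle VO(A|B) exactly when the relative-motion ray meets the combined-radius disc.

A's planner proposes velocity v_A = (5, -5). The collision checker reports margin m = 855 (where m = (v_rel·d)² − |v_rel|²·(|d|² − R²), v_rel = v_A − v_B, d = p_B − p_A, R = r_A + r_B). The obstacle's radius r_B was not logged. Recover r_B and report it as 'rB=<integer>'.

m = 855
d = (-7, 13);  v_rel = (0, -3),  |v_rel|² = 9
v_rel×d = (0)·(13) − (-3)·(-7) = -21
since m = R²·9 − (-21)²:  R² = (441 + 855) / 9 = 144
R = √144 = 12  ⇒  r_B = 12 − 7 = 5

rB=5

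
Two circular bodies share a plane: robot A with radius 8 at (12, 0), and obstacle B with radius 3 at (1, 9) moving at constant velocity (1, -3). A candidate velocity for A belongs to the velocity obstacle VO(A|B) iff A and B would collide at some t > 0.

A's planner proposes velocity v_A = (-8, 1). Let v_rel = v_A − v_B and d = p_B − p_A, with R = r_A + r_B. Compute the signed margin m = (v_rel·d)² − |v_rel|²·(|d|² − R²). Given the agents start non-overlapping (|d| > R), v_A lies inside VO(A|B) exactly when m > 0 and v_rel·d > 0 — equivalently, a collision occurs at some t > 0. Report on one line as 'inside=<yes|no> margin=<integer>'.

d = (-11, 9),  |d|² = 202;  R = 8+3 = 11,  c = 202−11² = 81
v_rel = (-9, 4),  |v_rel|² = 97;  v_rel·d = (-9)·(-11) + (4)·(9) = 135
97·t² − 270·t + 81 = 0  ⇒  m = 135² − 97·81 = 10368
m = 10368 > 0,  v_rel·d = 135 > 0  ⇒  inside

inside=yes margin=10368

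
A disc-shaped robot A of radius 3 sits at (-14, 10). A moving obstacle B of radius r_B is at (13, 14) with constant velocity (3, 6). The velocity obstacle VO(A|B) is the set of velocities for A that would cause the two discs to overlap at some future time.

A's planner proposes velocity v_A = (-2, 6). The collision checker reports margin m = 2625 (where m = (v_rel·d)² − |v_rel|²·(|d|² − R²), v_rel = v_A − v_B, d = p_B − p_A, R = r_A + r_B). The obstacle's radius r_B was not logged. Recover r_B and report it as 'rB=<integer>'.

m = 2625
d = (27, 4);  v_rel = (-5, 0),  |v_rel|² = 25
v_rel×d = (-5)·(4) − (0)·(27) = -20
since m = R²·25 − (-20)²:  R² = (400 + 2625) / 25 = 121
R = √121 = 11  ⇒  r_B = 11 − 3 = 8

rB=8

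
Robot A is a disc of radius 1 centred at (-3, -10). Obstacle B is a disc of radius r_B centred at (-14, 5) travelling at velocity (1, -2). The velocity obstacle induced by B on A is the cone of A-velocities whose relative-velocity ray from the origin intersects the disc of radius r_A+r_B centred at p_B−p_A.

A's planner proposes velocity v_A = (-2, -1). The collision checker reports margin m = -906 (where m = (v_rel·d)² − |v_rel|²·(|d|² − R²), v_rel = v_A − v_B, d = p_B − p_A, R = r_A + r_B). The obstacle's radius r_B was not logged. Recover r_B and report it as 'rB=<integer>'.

m = -906
d = (-11, 15);  v_rel = (-3, 1),  |v_rel|² = 10
v_rel×d = (-3)·(15) − (1)·(-11) = -34
since m = R²·10 − (-34)²:  R² = (1156 + -906) / 10 = 25
R = √25 = 5  ⇒  r_B = 5 − 1 = 4

rB=4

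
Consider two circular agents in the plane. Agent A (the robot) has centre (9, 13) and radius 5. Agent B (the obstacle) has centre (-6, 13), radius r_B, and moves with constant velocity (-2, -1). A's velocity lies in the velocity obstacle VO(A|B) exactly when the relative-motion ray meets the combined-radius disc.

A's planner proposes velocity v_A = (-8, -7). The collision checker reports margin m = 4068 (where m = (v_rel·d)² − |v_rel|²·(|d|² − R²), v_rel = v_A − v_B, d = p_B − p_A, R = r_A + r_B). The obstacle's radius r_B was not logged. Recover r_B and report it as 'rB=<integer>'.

m = 4068
d = (-15, 0);  v_rel = (-6, -6),  |v_rel|² = 72
v_rel×d = (-6)·(0) − (-6)·(-15) = -90
since m = R²·72 − (-90)²:  R² = (8100 + 4068) / 72 = 169
R = √169 = 13  ⇒  r_B = 13 − 5 = 8

rB=8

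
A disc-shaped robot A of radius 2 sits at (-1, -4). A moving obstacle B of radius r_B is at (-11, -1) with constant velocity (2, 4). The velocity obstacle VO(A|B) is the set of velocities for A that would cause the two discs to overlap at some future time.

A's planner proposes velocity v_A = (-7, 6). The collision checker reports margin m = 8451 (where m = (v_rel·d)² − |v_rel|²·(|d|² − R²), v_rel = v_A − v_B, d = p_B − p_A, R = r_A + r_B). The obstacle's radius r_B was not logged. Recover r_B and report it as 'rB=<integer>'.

m = 8451
d = (-10, 3);  v_rel = (-9, 2),  |v_rel|² = 85
v_rel×d = (-9)·(3) − (2)·(-10) = -7
since m = R²·85 − (-7)²:  R² = (49 + 8451) / 85 = 100
R = √100 = 10  ⇒  r_B = 10 − 2 = 8

rB=8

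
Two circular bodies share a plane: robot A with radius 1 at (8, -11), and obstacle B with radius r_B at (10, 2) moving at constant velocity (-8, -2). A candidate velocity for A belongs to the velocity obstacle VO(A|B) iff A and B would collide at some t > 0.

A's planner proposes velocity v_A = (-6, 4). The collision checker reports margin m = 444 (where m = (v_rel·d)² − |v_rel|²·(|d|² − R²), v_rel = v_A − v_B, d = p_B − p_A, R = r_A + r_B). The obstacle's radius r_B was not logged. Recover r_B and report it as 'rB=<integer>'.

m = 444
d = (2, 13);  v_rel = (2, 6),  |v_rel|² = 40
v_rel×d = (2)·(13) − (6)·(2) = 14
since m = R²·40 − 14²:  R² = (196 + 444) / 40 = 16
R = √16 = 4  ⇒  r_B = 4 − 1 = 3

rB=3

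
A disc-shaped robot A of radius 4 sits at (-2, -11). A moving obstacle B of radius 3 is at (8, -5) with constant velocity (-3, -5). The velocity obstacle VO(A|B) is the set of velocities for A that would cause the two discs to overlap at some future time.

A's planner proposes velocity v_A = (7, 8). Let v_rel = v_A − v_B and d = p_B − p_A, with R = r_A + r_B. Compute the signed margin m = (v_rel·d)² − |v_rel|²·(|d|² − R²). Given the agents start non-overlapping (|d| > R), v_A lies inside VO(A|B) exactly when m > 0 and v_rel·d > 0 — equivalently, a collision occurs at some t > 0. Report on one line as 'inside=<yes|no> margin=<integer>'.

d = (10, 6),  |d|² = 136;  R = 4+3 = 7,  c = 136−7² = 87
v_rel = (10, 13),  |v_rel|² = 269;  v_rel·d = (10)·(10) + (13)·(6) = 178
269·t² − 356·t + 87 = 0  ⇒  m = 178² − 269·87 = 8281
m = 8281 > 0,  v_rel·d = 178 > 0  ⇒  inside

inside=yes margin=8281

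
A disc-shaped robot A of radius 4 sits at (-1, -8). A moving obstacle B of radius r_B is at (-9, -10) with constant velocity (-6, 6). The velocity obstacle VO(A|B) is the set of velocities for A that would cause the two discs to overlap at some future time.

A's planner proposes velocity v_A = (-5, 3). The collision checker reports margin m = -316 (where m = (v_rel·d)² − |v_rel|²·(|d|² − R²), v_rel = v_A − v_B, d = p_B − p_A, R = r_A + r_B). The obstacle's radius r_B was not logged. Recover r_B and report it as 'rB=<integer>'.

m = -316
d = (-8, -2);  v_rel = (1, -3),  |v_rel|² = 10
v_rel×d = (1)·(-2) − (-3)·(-8) = -26
since m = R²·10 − (-26)²:  R² = (676 + -316) / 10 = 36
R = √36 = 6  ⇒  r_B = 6 − 4 = 2

rB=2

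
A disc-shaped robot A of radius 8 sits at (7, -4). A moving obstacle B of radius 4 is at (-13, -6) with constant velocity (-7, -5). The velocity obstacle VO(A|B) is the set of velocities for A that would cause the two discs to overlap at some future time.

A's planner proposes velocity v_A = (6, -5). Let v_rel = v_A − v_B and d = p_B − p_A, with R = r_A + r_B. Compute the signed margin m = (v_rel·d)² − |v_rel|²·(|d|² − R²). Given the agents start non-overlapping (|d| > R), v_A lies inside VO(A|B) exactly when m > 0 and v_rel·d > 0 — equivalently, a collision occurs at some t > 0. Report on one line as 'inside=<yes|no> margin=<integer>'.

d = (-20, -2),  |d|² = 404;  R = 8+4 = 12,  c = 404−12² = 260
v_rel = (13, 0),  |v_rel|² = 169;  v_rel·d = (13)·(-20) + (0)·(-2) = -260
169·t² + 520·t + 260 = 0  ⇒  m = (-260)² − 169·260 = 23660
m = 23660 > 0,  v_rel·d = -260 < 0  ⇒  outside

inside=no margin=23660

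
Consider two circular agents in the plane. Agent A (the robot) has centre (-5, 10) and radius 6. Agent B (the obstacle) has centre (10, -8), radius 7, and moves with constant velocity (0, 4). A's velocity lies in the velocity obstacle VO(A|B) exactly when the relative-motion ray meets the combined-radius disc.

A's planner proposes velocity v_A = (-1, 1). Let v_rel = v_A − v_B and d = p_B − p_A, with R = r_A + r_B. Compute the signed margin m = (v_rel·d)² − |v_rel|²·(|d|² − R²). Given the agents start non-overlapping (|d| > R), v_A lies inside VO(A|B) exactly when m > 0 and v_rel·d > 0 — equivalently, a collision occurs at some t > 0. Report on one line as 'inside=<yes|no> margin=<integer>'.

d = (15, -18),  |d|² = 549;  R = 6+7 = 13,  c = 549−13² = 380
v_rel = (-1, -3),  |v_rel|² = 10;  v_rel·d = (-1)·(15) + (-3)·(-18) = 39
10·t² − 78·t + 380 = 0  ⇒  m = 39² − 10·380 = -2279
m = -2279 < 0,  v_rel·d = 39 > 0  ⇒  outside

inside=no margin=-2279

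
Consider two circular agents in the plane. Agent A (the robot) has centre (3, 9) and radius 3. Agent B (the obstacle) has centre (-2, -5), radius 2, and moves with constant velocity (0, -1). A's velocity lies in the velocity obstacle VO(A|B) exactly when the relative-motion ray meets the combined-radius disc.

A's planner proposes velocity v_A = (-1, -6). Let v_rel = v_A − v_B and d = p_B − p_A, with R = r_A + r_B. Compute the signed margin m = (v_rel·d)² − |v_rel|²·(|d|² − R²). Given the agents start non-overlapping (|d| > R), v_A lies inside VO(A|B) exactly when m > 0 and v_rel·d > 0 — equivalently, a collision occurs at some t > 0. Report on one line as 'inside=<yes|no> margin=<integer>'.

d = (-5, -14),  |d|² = 221;  R = 3+2 = 5,  c = 221−5² = 196
v_rel = (-1, -5),  |v_rel|² = 26;  v_rel·d = (-1)·(-5) + (-5)·(-14) = 75
26·t² − 150·t + 196 = 0  ⇒  m = 75² − 26·196 = 529
m = 529 > 0,  v_rel·d = 75 > 0  ⇒  inside

inside=yes margin=529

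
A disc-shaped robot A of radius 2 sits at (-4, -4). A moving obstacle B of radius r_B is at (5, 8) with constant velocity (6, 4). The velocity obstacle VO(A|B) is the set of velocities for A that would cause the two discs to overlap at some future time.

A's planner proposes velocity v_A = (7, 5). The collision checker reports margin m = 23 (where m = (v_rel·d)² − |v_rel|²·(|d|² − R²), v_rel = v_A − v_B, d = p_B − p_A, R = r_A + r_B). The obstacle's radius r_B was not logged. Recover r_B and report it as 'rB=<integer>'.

m = 23
d = (9, 12);  v_rel = (1, 1),  |v_rel|² = 2
v_rel×d = (1)·(12) − (1)·(9) = 3
since m = R²·2 − 3²:  R² = (9 + 23) / 2 = 16
R = √16 = 4  ⇒  r_B = 4 − 2 = 2

rB=2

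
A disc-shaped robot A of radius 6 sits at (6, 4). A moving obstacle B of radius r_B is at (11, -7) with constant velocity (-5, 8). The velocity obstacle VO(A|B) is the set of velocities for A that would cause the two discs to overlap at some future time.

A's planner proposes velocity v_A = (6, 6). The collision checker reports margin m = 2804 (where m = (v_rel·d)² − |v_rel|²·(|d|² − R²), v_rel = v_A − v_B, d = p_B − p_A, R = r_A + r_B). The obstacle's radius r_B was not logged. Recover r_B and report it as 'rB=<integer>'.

m = 2804
d = (5, -11);  v_rel = (11, -2),  |v_rel|² = 125
v_rel×d = (11)·(-11) − (-2)·(5) = -111
since m = R²·125 − (-111)²:  R² = (12321 + 2804) / 125 = 121
R = √121 = 11  ⇒  r_B = 11 − 6 = 5

rB=5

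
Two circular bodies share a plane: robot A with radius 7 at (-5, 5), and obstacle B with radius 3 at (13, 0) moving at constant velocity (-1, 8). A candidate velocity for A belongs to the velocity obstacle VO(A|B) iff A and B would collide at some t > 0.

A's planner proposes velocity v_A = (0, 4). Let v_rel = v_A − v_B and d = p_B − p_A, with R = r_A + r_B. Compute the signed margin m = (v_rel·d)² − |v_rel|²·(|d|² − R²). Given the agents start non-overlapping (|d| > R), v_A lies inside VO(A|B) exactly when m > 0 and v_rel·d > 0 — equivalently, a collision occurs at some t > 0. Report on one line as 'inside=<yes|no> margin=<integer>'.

d = (18, -5),  |d|² = 349;  R = 7+3 = 10,  c = 349−10² = 249
v_rel = (1, -4),  |v_rel|² = 17;  v_rel·d = (1)·(18) + (-4)·(-5) = 38
17·t² − 76·t + 249 = 0  ⇒  m = 38² − 17·249 = -2789
m = -2789 < 0,  v_rel·d = 38 > 0  ⇒  outside

inside=no margin=-2789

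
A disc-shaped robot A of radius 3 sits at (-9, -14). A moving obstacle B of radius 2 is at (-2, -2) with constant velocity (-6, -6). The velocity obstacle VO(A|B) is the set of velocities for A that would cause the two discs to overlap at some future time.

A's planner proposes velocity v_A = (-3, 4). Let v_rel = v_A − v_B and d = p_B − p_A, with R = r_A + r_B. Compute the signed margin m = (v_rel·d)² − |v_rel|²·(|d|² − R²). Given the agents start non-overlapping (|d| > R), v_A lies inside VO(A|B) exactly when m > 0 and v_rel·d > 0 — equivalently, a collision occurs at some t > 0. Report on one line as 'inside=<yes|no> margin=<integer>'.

d = (7, 12),  |d|² = 193;  R = 3+2 = 5,  c = 193−5² = 168
v_rel = (3, 10),  |v_rel|² = 109;  v_rel·d = (3)·(7) + (10)·(12) = 141
109·t² − 282·t + 168 = 0  ⇒  m = 141² − 109·168 = 1569
m = 1569 > 0,  v_rel·d = 141 > 0  ⇒  inside

inside=yes margin=1569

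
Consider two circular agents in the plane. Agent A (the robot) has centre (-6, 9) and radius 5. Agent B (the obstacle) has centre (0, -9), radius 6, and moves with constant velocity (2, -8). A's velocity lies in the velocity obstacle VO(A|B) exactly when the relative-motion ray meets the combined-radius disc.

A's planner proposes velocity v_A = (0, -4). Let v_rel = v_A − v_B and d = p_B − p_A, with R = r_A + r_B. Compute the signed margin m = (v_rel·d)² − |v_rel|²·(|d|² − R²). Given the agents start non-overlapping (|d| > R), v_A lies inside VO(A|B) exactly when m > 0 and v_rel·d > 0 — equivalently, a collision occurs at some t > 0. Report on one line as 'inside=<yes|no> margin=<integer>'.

d = (6, -18),  |d|² = 360;  R = 5+6 = 11,  c = 360−11² = 239
v_rel = (-2, 4),  |v_rel|² = 20;  v_rel·d = (-2)·(6) + (4)·(-18) = -84
20·t² + 168·t + 239 = 0  ⇒  m = (-84)² − 20·239 = 2276
m = 2276 > 0,  v_rel·d = -84 < 0  ⇒  outside

inside=no margin=2276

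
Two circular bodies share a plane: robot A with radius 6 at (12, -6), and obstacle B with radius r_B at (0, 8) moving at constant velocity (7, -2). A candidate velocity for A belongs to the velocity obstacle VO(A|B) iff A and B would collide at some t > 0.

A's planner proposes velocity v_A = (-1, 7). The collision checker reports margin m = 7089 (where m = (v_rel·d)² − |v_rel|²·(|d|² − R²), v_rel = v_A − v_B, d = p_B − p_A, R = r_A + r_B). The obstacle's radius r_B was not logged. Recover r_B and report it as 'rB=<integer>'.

m = 7089
d = (-12, 14);  v_rel = (-8, 9),  |v_rel|² = 145
v_rel×d = (-8)·(14) − (9)·(-12) = -4
since m = R²·145 − (-4)²:  R² = (16 + 7089) / 145 = 49
R = √49 = 7  ⇒  r_B = 7 − 6 = 1

rB=1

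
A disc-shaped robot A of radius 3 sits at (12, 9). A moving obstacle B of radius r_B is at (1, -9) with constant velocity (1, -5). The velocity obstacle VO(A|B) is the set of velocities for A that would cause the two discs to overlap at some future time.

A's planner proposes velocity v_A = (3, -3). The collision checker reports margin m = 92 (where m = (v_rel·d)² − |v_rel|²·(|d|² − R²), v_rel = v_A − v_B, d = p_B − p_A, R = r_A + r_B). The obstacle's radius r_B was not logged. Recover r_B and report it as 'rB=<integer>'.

m = 92
d = (-11, -18);  v_rel = (2, 2),  |v_rel|² = 8
v_rel×d = (2)·(-18) − (2)·(-11) = -14
since m = R²·8 − (-14)²:  R² = (196 + 92) / 8 = 36
R = √36 = 6  ⇒  r_B = 6 − 3 = 3

rB=3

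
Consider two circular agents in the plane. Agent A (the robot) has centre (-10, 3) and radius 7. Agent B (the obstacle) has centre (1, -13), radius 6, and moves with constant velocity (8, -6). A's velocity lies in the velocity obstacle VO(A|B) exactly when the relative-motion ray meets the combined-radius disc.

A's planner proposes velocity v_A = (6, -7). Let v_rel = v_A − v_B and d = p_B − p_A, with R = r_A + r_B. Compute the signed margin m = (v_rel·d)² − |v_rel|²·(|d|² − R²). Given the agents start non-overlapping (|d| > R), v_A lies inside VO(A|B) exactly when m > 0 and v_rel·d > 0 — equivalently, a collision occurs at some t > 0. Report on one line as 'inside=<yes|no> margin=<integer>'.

d = (11, -16),  |d|² = 377;  R = 7+6 = 13,  c = 377−13² = 208
v_rel = (-2, -1),  |v_rel|² = 5;  v_rel·d = (-2)·(11) + (-1)·(-16) = -6
5·t² + 12·t + 208 = 0  ⇒  m = (-6)² − 5·208 = -1004
m = -1004 < 0,  v_rel·d = -6 < 0  ⇒  outside

inside=no margin=-1004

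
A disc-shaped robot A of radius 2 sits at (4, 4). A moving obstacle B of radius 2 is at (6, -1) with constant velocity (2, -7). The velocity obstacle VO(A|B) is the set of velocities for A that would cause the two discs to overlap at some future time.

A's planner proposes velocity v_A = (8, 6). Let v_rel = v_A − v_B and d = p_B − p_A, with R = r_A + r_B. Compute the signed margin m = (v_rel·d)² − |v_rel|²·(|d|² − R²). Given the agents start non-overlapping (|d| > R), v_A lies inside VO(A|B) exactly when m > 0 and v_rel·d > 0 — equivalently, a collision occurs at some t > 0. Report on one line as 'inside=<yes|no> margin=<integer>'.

d = (2, -5),  |d|² = 29;  R = 2+2 = 4,  c = 29−4² = 13
v_rel = (6, 13),  |v_rel|² = 205;  v_rel·d = (6)·(2) + (13)·(-5) = -53
205·t² + 106·t + 13 = 0  ⇒  m = (-53)² − 205·13 = 144
m = 144 > 0,  v_rel·d = -53 < 0  ⇒  outside

inside=no margin=144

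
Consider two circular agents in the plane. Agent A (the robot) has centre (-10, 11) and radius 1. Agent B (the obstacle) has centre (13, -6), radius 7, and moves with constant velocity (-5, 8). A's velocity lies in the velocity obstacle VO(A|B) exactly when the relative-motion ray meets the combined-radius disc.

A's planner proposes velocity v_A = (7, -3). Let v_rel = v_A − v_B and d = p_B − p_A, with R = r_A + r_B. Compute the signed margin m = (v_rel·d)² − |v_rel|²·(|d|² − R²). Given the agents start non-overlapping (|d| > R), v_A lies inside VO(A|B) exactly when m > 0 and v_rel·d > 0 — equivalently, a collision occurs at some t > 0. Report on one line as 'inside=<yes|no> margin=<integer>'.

d = (23, -17),  |d|² = 818;  R = 1+7 = 8,  c = 818−8² = 754
v_rel = (12, -11),  |v_rel|² = 265;  v_rel·d = (12)·(23) + (-11)·(-17) = 463
265·t² − 926·t + 754 = 0  ⇒  m = 463² − 265·754 = 14559
m = 14559 > 0,  v_rel·d = 463 > 0  ⇒  inside

inside=yes margin=14559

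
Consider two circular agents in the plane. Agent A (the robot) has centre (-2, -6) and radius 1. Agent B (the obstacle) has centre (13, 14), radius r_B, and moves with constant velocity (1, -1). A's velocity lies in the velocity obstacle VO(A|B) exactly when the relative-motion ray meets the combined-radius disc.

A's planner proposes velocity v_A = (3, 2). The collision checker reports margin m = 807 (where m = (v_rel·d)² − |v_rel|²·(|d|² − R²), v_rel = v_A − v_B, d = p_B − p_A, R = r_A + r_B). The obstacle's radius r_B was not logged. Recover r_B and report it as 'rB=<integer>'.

m = 807
d = (15, 20);  v_rel = (2, 3),  |v_rel|² = 13
v_rel×d = (2)·(20) − (3)·(15) = -5
since m = R²·13 − (-5)²:  R² = (25 + 807) / 13 = 64
R = √64 = 8  ⇒  r_B = 8 − 1 = 7

rB=7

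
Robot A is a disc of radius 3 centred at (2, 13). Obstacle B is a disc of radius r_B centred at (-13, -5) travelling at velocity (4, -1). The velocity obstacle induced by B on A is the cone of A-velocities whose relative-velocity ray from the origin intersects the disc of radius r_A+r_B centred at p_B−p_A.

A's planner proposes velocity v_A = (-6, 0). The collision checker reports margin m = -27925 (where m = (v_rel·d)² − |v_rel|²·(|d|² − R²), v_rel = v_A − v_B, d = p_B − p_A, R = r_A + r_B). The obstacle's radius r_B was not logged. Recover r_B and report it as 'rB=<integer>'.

m = -27925
d = (-15, -18);  v_rel = (-10, 1),  |v_rel|² = 101
v_rel×d = (-10)·(-18) − (1)·(-15) = 195
since m = R²·101 − 195²:  R² = (38025 + -27925) / 101 = 100
R = √100 = 10  ⇒  r_B = 10 − 3 = 7

rB=7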